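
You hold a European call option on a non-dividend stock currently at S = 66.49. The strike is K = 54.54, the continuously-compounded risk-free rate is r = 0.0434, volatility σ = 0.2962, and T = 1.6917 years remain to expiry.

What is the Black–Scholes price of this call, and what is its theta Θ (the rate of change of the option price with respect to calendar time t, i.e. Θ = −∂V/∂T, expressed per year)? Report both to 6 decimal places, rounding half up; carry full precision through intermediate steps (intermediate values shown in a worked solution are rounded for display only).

price = 18.947001
Θ = -3.549404

σ√T = 0.2962·√1.6917 = 0.385254
d₁ = (ln(S/K) + (r+σ²/2)T) / (σ√T) = (ln(66.49/54.54) + (0.0434+0.2962²/2)·1.6917) / 0.385254 = (0.198117 + 0.147630) / 0.385254 = 0.897453
d₂ = d₁ − σ√T = 0.897453 − 0.385254 = 0.512200
e^{−rT} = e^{−0.0434·1.6917} = 0.929211
N(d₁) = 0.815261,  N(d₂) = 0.695744
Call price V = S·N(d₁) − K·e^{−rT}·N(d₂) = 54.206735 − 35.259734 = 18.947001
φ(d₁) = (1/√(2π))·e^{−d₁²/2} = 0.266695
Θ = −S·φ(d₁)·σ/(2√T) − r·K·e^{−rT}·N(d₂) = −2.019131 − 1.530272 = -3.549404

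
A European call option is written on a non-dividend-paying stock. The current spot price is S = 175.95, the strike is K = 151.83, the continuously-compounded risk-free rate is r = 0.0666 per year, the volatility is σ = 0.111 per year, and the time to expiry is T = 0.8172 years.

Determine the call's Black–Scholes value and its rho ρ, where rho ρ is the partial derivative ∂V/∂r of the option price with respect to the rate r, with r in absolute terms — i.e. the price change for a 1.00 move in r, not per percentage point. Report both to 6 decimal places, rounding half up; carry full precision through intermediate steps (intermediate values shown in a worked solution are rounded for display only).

σ√T = 0.111·√0.8172 = 0.100343
d₁ = (ln(S/K) + (r+σ²/2)T) / (σ√T) = (ln(175.95/151.83) + (0.0666+0.111²/2)·0.8172) / 0.100343 = (0.147438 + 0.059460) / 0.100343 = 2.061910
d₂ = d₁ − σ√T = 2.061910 − 0.100343 = 1.961567
e^{−rT} = e^{−0.0666·0.8172} = 0.947029
N(d₁) = 0.980392,  N(d₂) = 0.975094
Call price V = S·N(d₁) − K·e^{−rT}·N(d₂) = 172.499945 − 140.206184 = 32.293762
ρ = K·T·e^{−rT}·N(d₂) = 114.576493

price = 32.293762
ρ = 114.576493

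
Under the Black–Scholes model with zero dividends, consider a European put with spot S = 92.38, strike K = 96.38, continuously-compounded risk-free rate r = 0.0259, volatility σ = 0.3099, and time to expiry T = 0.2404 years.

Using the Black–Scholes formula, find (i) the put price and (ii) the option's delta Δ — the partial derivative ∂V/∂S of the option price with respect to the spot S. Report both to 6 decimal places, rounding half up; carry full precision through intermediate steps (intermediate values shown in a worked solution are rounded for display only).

price = 7.558627
Δ = -0.564354

σ√T = 0.3099·√0.2404 = 0.151946
d₁ = (ln(S/K) + (r+σ²/2)T) / (σ√T) = (ln(92.38/96.38) + (0.0259+0.3099²/2)·0.2404) / 0.151946 = (-0.042388 + 0.017770) / 0.151946 = -0.162019
d₂ = d₁ − σ√T = -0.162019 − 0.151946 = -0.313965
e^{−rT} = e^{−0.0259·0.2404} = 0.993793
N(−d₁) = 0.564354,  N(−d₂) = 0.623226
Put price V = K·e^{−rT}·N(−d₂) − S·N(−d₁) = 59.693692 − 52.135065 = 7.558627
Δ = −N(−d₁) = -0.564354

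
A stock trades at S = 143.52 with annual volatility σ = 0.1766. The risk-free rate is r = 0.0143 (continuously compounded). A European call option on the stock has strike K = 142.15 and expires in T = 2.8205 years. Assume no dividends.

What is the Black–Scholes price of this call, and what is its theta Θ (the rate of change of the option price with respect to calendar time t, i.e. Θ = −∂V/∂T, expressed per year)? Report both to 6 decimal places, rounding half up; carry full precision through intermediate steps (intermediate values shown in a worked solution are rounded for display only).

σ√T = 0.1766·√2.8205 = 0.296588
d₁ = (ln(S/K) + (r+σ²/2)T) / (σ√T) = (ln(143.52/142.15) + (0.0143+0.1766²/2)·2.8205) / 0.296588 = (0.009592 + 0.084315) / 0.296588 = 0.316624
d₂ = d₁ − σ√T = 0.316624 − 0.296588 = 0.020036
e^{−rT} = e^{−0.0143·2.8205} = 0.960469
N(d₁) = 0.624236,  N(d₂) = 0.507993
Call price V = S·N(d₁) − K·e^{−rT}·N(d₂) = 89.590294 − 69.356611 = 20.233683
φ(d₁) = (1/√(2π))·e^{−d₁²/2} = 0.379438
Θ = −S·φ(d₁)·σ/(2√T) − r·K·e^{−rT}·N(d₂) = −2.863195 − 0.991800 = -3.854995

price = 20.233683
Θ = -3.854995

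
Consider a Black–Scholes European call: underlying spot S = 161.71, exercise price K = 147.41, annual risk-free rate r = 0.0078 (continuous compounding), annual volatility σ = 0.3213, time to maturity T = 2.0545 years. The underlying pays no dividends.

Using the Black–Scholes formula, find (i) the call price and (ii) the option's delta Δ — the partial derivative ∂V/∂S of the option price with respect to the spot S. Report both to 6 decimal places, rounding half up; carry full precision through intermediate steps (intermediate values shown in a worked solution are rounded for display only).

price = 37.015033
Δ = 0.679430

σ√T = 0.3213·√2.0545 = 0.460536
d₁ = (ln(S/K) + (r+σ²/2)T) / (σ√T) = (ln(161.71/147.41) + (0.0078+0.3213²/2)·2.0545) / 0.460536 = (0.092587 + 0.122072) / 0.460536 = 0.466106
d₂ = d₁ − σ√T = 0.466106 − 0.460536 = 0.005570
e^{−rT} = e^{−0.0078·2.0545} = 0.984103
N(d₁) = 0.679430,  N(d₂) = 0.502222
Call price V = S·N(d₁) − K·e^{−rT}·N(d₂) = 109.870655 − 72.855622 = 37.015033
Δ = N(d₁) = 0.679430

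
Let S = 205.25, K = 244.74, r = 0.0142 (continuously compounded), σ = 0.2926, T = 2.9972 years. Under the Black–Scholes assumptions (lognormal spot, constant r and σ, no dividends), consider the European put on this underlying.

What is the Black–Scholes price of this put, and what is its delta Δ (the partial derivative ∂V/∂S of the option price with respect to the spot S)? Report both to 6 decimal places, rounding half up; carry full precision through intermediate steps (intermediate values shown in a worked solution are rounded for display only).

price = 60.095262
Δ = -0.504020

σ√T = 0.2926·√2.9972 = 0.506562
d₁ = (ln(S/K) + (r+σ²/2)T) / (σ√T) = (ln(205.25/244.74) + (0.0142+0.2926²/2)·2.9972) / 0.506562 = (-0.175968 + 0.170863) / 0.506562 = -0.010078
d₂ = d₁ − σ√T = -0.010078 − 0.506562 = -0.516640
e^{−rT} = e^{−0.0142·2.9972} = 0.958333
N(−d₁) = 0.504020,  N(−d₂) = 0.697296
Put price V = K·e^{−rT}·N(−d₂) − S·N(−d₁) = 163.545469 − 103.450206 = 60.095262
Δ = −N(−d₁) = -0.504020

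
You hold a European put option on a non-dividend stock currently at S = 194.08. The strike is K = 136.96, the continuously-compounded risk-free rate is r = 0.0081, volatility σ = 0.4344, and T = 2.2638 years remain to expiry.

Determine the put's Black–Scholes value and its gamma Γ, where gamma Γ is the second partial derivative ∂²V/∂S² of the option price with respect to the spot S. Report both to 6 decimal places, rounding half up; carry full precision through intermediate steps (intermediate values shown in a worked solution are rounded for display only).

price = 18.429555
Γ = 0.002120

σ√T = 0.4344·√2.2638 = 0.653595
d₁ = (ln(S/K) + (r+σ²/2)T) / (σ√T) = (ln(194.08/136.96) + (0.0081+0.4344²/2)·2.2638) / 0.653595 = (0.348582 + 0.231930) / 0.653595 = 0.888182
d₂ = d₁ − σ√T = 0.888182 − 0.653595 = 0.234587
e^{−rT} = e^{−0.0081·2.2638} = 0.981830
N(−d₁) = 0.187221,  N(−d₂) = 0.407265
Put price V = K·e^{−rT}·N(−d₂) − S·N(−d₁) = 54.765477 − 36.335922 = 18.429555
φ(d₁) = (1/√(2π))·e^{−d₁²/2} = 0.268912
Γ = φ(d₁) / (S·σ·√T) = 0.002120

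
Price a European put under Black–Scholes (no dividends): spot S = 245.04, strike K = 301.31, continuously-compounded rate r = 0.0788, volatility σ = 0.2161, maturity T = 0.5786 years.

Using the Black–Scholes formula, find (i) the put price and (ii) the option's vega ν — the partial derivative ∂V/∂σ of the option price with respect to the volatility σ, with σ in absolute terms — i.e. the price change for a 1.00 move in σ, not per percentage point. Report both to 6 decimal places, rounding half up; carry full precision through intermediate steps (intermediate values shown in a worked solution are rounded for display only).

price = 46.609221
ν = 49.684515

σ√T = 0.2161·√0.5786 = 0.164378
d₁ = (ln(S/K) + (r+σ²/2)T) / (σ√T) = (ln(245.04/301.31) + (0.0788+0.2161²/2)·0.5786) / 0.164378 = (-0.206718 + 0.059104) / 0.164378 = -0.898017
d₂ = d₁ − σ√T = -0.898017 − 0.164378 = -1.062396
e^{−rT} = e^{−0.0788·0.5786} = 0.955430
N(−d₁) = 0.815412,  N(−d₂) = 0.855972
Put price V = K·e^{−rT}·N(−d₂) − S·N(−d₁) = 246.417747 − 199.808526 = 46.609221
φ(d₁) = (1/√(2π))·e^{−d₁²/2} = 0.266560
ν = S·φ(d₁)·√T = 49.684515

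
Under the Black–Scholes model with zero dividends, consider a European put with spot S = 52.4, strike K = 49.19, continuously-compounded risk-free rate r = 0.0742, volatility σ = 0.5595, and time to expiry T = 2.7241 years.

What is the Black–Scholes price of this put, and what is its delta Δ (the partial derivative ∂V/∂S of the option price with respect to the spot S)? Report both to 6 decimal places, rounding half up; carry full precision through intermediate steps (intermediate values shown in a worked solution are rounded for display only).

price = 10.985519
Δ = -0.226909

σ√T = 0.5595·√2.7241 = 0.923446
d₁ = (ln(S/K) + (r+σ²/2)T) / (σ√T) = (ln(52.4/49.19) + (0.0742+0.5595²/2)·2.7241) / 0.923446 = (0.063216 + 0.628505) / 0.923446 = 0.749065
d₂ = d₁ − σ√T = 0.749065 − 0.923446 = -0.174382
e^{−rT} = e^{−0.0742·2.7241} = 0.816990
N(−d₁) = 0.226909,  N(−d₂) = 0.569217
Put price V = K·e^{−rT}·N(−d₂) − S·N(−d₁) = 22.875557 − 11.890038 = 10.985519
Δ = −N(−d₁) = -0.226909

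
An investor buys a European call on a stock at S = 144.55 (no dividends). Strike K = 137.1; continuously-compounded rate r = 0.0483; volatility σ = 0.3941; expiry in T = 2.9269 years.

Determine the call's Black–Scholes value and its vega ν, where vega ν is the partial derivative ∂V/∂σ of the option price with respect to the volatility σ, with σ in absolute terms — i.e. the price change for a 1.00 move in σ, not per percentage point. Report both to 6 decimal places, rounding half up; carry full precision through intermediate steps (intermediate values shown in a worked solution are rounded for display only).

price = 48.925717
ν = 81.140004

σ√T = 0.3941·√2.9269 = 0.674234
d₁ = (ln(S/K) + (r+σ²/2)T) / (σ√T) = (ln(144.55/137.1) + (0.0483+0.3941²/2)·2.9269) / 0.674234 = (0.052915 + 0.368665) / 0.674234 = 0.625272
d₂ = d₁ − σ√T = 0.625272 − 0.674234 = -0.048961
e^{−rT} = e^{−0.0483·2.9269} = 0.868169
N(d₁) = 0.734104,  N(d₂) = 0.480475
Call price V = S·N(d₁) − K·e^{−rT}·N(d₂) = 106.114710 − 57.188992 = 48.925717
φ(d₁) = (1/√(2π))·e^{−d₁²/2} = 0.328105
ν = S·φ(d₁)·√T = 81.140004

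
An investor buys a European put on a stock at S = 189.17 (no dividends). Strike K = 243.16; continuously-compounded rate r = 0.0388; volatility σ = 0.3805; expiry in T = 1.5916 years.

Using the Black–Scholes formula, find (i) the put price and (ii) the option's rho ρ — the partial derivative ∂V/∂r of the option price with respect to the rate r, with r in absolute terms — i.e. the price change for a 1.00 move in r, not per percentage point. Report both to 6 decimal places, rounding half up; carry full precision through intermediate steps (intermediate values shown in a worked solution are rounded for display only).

price = 62.308811
ρ = -268.181065

σ√T = 0.3805·√1.5916 = 0.480034
d₁ = (ln(S/K) + (r+σ²/2)T) / (σ√T) = (ln(189.17/243.16) + (0.0388+0.3805²/2)·1.5916) / 0.480034 = (-0.251074 + 0.176970) / 0.480034 = -0.154371
d₂ = d₁ − σ√T = -0.154371 − 0.480034 = -0.634405
e^{−rT} = e^{−0.0388·1.5916} = 0.940114
N(−d₁) = 0.561341,  N(−d₂) = 0.737092
Put price V = K·e^{−rT}·N(−d₂) − S·N(−d₁) = 168.497779 − 106.188969 = 62.308811
ρ = −K·T·e^{−rT}·N(−d₂) = -268.181065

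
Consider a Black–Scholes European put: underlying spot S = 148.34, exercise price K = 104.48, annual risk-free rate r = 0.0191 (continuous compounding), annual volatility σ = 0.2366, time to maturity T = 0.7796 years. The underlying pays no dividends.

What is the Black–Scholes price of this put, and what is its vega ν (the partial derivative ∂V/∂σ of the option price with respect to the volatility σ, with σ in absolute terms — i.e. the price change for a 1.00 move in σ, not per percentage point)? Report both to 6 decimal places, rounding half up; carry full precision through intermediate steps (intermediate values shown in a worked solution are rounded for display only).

price = 0.416703
ν = 9.376563

σ√T = 0.2366·√0.7796 = 0.208906
d₁ = (ln(S/K) + (r+σ²/2)T) / (σ√T) = (ln(148.34/104.48) + (0.0191+0.2366²/2)·0.7796) / 0.208906 = (0.350511 + 0.036711) / 0.208906 = 1.853574
d₂ = d₁ − σ√T = 1.853574 − 0.208906 = 1.644668
e^{−rT} = e^{−0.0191·0.7796} = 0.985220
N(−d₁) = 0.031900,  N(−d₂) = 0.050019
Put price V = K·e^{−rT}·N(−d₂) − S·N(−d₁) = 5.148761 − 4.732058 = 0.416703
φ(d₁) = (1/√(2π))·e^{−d₁²/2} = 0.071590
ν = S·φ(d₁)·√T = 9.376563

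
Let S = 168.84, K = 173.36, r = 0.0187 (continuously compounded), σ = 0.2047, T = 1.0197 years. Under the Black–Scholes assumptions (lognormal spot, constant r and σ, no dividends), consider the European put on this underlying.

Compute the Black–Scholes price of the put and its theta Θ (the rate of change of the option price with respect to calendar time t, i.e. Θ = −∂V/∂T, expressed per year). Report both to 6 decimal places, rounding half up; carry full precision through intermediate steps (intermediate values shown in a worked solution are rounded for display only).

price = 14.581331
Θ = -5.045443

σ√T = 0.2047·√1.0197 = 0.206706
d₁ = (ln(S/K) + (r+σ²/2)T) / (σ√T) = (ln(168.84/173.36) + (0.0187+0.2047²/2)·1.0197) / 0.206706 = (-0.026419 + 0.040432) / 0.206706 = 0.067793
d₂ = d₁ − σ√T = 0.067793 − 0.206706 = -0.138913
e^{−rT} = e^{−0.0187·1.0197} = 0.981112
N(−d₁) = 0.472975,  N(−d₂) = 0.555241
Put price V = K·e^{−rT}·N(−d₂) − S·N(−d₁) = 94.438438 − 79.857107 = 14.581331
φ(d₁) = (1/√(2π))·e^{−d₁²/2} = 0.398027
Θ = −S·φ(d₁)·σ/(2√T) + r·K·e^{−rT}·N(−d₂) = −6.811442 + 1.765999 = -5.045443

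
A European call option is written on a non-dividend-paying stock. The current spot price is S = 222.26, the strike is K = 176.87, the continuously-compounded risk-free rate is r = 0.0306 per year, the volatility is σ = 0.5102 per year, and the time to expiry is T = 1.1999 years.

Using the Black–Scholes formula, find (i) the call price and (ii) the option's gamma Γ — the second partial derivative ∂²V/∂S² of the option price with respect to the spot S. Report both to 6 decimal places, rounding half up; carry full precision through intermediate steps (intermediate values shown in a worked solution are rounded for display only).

σ√T = 0.5102·√1.1999 = 0.558873
d₁ = (ln(S/K) + (r+σ²/2)T) / (σ√T) = (ln(222.26/176.87) + (0.0306+0.5102²/2)·1.1999) / 0.558873 = (0.228433 + 0.192886) / 0.558873 = 0.753873
d₂ = d₁ − σ√T = 0.753873 − 0.558873 = 0.195000
e^{−rT} = e^{−0.0306·1.1999} = 0.963949
N(d₁) = 0.774537,  N(d₂) = 0.577304
Call price V = S·N(d₁) − K·e^{−rT}·N(d₂) = 172.148662 − 98.426610 = 73.722052
φ(d₁) = (1/√(2π))·e^{−d₁²/2} = 0.300262
Γ = φ(d₁) / (S·σ·√T) = 0.002417

price = 73.722052
Γ = 0.002417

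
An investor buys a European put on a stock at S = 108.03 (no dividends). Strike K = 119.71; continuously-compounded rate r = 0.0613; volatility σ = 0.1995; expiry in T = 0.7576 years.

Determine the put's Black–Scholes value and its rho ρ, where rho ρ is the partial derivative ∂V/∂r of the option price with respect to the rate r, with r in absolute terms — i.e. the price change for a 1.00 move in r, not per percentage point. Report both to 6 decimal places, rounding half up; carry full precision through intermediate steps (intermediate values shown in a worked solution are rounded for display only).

σ√T = 0.1995·√0.7576 = 0.173645
d₁ = (ln(S/K) + (r+σ²/2)T) / (σ√T) = (ln(108.03/119.71) + (0.0613+0.1995²/2)·0.7576) / 0.173645 = (-0.102663 + 0.061517) / 0.173645 = -0.236954
d₂ = d₁ − σ√T = -0.236954 − 0.173645 = -0.410599
e^{−rT} = e^{−0.0613·0.7576} = 0.954621
N(−d₁) = 0.593654,  N(−d₂) = 0.659317
Put price V = K·e^{−rT}·N(−d₂) − S·N(−d₁) = 75.345201 − 64.132425 = 11.212777
ρ = −K·T·e^{−rT}·N(−d₂) = -57.081525

price = 11.212777
ρ = -57.081525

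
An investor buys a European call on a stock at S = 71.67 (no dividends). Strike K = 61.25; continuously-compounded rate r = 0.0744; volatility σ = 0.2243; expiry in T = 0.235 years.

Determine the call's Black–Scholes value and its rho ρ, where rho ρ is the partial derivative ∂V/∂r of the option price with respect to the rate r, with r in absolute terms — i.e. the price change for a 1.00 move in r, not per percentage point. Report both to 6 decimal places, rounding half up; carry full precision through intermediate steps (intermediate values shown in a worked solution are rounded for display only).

price = 11.645176
ρ = 13.289794

σ√T = 0.2243·√0.235 = 0.108733
d₁ = (ln(S/K) + (r+σ²/2)T) / (σ√T) = (ln(71.67/61.25) + (0.0744+0.2243²/2)·0.235) / 0.108733 = (0.157108 + 0.023395) / 0.108733 = 1.660058
d₂ = d₁ − σ√T = 1.660058 − 0.108733 = 1.551325
e^{−rT} = e^{−0.0744·0.235} = 0.982668
N(d₁) = 0.951549,  N(d₂) = 0.939588
Call price V = S·N(d₁) − K·e^{−rT}·N(d₂) = 68.197491 − 56.552314 = 11.645176
ρ = K·T·e^{−rT}·N(d₂) = 13.289794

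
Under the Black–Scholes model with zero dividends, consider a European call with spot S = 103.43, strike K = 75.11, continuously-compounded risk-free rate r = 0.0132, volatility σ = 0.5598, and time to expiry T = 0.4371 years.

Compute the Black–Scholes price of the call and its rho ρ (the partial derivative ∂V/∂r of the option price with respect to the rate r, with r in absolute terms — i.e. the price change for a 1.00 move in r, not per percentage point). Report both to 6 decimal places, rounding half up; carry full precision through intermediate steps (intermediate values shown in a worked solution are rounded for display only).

price = 32.104881
ρ = 24.692566

σ√T = 0.5598·√0.4371 = 0.370104
d₁ = (ln(S/K) + (r+σ²/2)T) / (σ√T) = (ln(103.43/75.11) + (0.0132+0.5598²/2)·0.4371) / 0.370104 = (0.319941 + 0.074258) / 0.370104 = 1.065106
d₂ = d₁ − σ√T = 1.065106 − 0.370104 = 0.695002
e^{−rT} = e^{−0.0132·0.4371} = 0.994247
N(d₁) = 0.856586,  N(d₂) = 0.756473
Call price V = S·N(d₁) − K·e^{−rT}·N(d₂) = 88.596682 − 56.491801 = 32.104881
ρ = K·T·e^{−rT}·N(d₂) = 24.692566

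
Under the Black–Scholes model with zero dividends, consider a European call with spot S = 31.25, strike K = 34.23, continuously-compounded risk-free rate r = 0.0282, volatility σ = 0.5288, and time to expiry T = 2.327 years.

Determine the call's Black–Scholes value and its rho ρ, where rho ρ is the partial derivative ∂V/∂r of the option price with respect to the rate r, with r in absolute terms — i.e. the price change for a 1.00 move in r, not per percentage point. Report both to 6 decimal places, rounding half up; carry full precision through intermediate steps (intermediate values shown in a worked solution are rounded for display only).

σ√T = 0.5288·√2.327 = 0.806658
d₁ = (ln(S/K) + (r+σ²/2)T) / (σ√T) = (ln(31.25/34.23) + (0.0282+0.5288²/2)·2.327) / 0.806658 = (-0.091083 + 0.390970) / 0.806658 = 0.371765
d₂ = d₁ − σ√T = 0.371765 − 0.806658 = -0.434894
e^{−rT} = e^{−0.0282·2.327} = 0.936485
N(d₁) = 0.644966,  N(d₂) = 0.331820
Call price V = S·N(d₁) − K·e^{−rT}·N(d₂) = 20.155188 − 10.636782 = 9.518406
ρ = K·T·e^{−rT}·N(d₂) = 24.751791

price = 9.518406
ρ = 24.751791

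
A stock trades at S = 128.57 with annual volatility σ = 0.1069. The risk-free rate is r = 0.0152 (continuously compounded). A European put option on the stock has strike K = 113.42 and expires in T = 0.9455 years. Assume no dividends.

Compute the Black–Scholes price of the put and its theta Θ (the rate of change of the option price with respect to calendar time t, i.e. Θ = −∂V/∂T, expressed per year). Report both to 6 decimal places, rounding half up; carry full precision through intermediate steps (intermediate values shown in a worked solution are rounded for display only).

σ√T = 0.1069·√0.9455 = 0.103946
d₁ = (ln(S/K) + (r+σ²/2)T) / (σ√T) = (ln(128.57/113.42) + (0.0152+0.1069²/2)·0.9455) / 0.103946 = (0.125376 + 0.019774) / 0.103946 = 1.396394
d₂ = d₁ − σ√T = 1.396394 − 0.103946 = 1.292447
e^{−rT} = e^{−0.0152·0.9455} = 0.985731
N(−d₁) = 0.081298,  N(−d₂) = 0.098101
Put price V = K·e^{−rT}·N(−d₂) − S·N(−d₁) = 10.967864 − 10.452483 = 0.515381
φ(d₁) = (1/√(2π))·e^{−d₁²/2} = 0.150484
Θ = −S·φ(d₁)·σ/(2√T) + r·K·e^{−rT}·N(−d₂) = −1.063526 + 0.166712 = -0.896814

price = 0.515381
Θ = -0.896814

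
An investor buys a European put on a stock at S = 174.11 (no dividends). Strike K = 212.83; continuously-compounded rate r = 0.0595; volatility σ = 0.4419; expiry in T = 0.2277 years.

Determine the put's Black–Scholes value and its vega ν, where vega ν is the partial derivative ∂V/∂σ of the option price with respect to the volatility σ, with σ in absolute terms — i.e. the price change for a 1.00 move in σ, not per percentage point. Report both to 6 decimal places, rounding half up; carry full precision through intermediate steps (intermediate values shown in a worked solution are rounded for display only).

σ√T = 0.4419·√0.2277 = 0.210865
d₁ = (ln(S/K) + (r+σ²/2)T) / (σ√T) = (ln(174.11/212.83) + (0.0595+0.4419²/2)·0.2277) / 0.210865 = (-0.200806 + 0.035780) / 0.210865 = -0.782613
d₂ = d₁ − σ√T = -0.782613 − 0.210865 = -0.993479
e^{−rT} = e^{−0.0595·0.2277} = 0.986543
N(−d₁) = 0.783073,  N(−d₂) = 0.839762
Put price V = K·e^{−rT}·N(−d₂) − S·N(−d₁) = 176.321396 − 136.340826 = 39.980570
φ(d₁) = (1/√(2π))·e^{−d₁²/2} = 0.293705
ν = S·φ(d₁)·√T = 24.401478

price = 39.980570
ν = 24.401478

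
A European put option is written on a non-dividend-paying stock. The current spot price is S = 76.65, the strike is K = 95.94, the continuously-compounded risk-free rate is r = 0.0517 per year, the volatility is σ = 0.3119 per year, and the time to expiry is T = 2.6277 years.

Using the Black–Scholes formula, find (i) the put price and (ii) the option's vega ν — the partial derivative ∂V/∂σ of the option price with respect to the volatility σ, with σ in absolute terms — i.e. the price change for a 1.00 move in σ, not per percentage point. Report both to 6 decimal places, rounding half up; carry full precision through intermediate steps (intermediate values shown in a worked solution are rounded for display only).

σ√T = 0.3119·√2.6277 = 0.505596
d₁ = (ln(S/K) + (r+σ²/2)T) / (σ√T) = (ln(76.65/95.94) + (0.0517+0.3119²/2)·2.6277) / 0.505596 = (-0.224473 + 0.263666) / 0.505596 = 0.077517
d₂ = d₁ − σ√T = 0.077517 − 0.505596 = -0.428079
e^{−rT} = e^{−0.0517·2.6277} = 0.872972
N(−d₁) = 0.469106,  N(−d₂) = 0.665703
Put price V = K·e^{−rT}·N(−d₂) − S·N(−d₁) = 55.754573 − 35.956992 = 19.797581
φ(d₁) = (1/√(2π))·e^{−d₁²/2} = 0.397745
ν = S·φ(d₁)·√T = 49.420292

price = 19.797581
ν = 49.420292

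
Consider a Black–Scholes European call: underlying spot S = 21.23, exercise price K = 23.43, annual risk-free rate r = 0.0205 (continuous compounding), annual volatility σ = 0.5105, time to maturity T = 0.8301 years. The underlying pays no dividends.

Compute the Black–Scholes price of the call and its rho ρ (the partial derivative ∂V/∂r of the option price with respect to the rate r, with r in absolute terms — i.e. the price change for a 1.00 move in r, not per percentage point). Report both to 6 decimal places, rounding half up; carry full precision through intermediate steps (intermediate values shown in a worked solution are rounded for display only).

price = 3.228991
ρ = 6.532704

σ√T = 0.5105·√0.8301 = 0.465116
d₁ = (ln(S/K) + (r+σ²/2)T) / (σ√T) = (ln(21.23/23.43) + (0.0205+0.5105²/2)·0.8301) / 0.465116 = (-0.098602 + 0.125183) / 0.465116 = 0.057150
d₂ = d₁ − σ√T = 0.057150 − 0.465116 = -0.407966
e^{−rT} = e^{−0.0205·0.8301} = 0.983127
N(d₁) = 0.522787,  N(d₂) = 0.341649
Call price V = S·N(d₁) − K·e^{−rT}·N(d₂) = 11.098771 − 7.869780 = 3.228991
ρ = K·T·e^{−rT}·N(d₂) = 6.532704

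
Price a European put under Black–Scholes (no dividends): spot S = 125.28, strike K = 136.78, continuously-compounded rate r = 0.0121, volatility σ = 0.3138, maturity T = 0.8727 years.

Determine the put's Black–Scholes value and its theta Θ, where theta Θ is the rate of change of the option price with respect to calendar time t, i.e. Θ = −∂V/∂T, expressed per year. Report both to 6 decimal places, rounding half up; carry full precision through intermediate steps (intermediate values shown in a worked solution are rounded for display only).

price = 20.737342
Θ = -7.257554

σ√T = 0.3138·√0.8727 = 0.293147
d₁ = (ln(S/K) + (r+σ²/2)T) / (σ√T) = (ln(125.28/136.78) + (0.0121+0.3138²/2)·0.8727) / 0.293147 = (-0.087823 + 0.053527) / 0.293147 = -0.116990
d₂ = d₁ − σ√T = -0.116990 − 0.293147 = -0.410137
e^{−rT} = e^{−0.0121·0.8727} = 0.989496
N(−d₁) = 0.546566,  N(−d₂) = 0.659147
Put price V = K·e^{−rT}·N(−d₂) − S·N(−d₁) = 89.211140 − 68.473799 = 20.737342
φ(d₁) = (1/√(2π))·e^{−d₁²/2} = 0.396221
Θ = −S·φ(d₁)·σ/(2√T) + r·K·e^{−rT}·N(−d₂) = −8.337008 + 1.079455 = -7.257554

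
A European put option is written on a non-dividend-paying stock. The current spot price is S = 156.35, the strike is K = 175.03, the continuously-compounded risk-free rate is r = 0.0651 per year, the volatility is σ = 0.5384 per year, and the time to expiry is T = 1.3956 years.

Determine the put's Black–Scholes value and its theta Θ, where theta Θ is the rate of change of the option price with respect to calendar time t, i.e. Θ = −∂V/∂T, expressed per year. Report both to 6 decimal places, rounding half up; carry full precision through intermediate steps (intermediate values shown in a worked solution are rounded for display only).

σ√T = 0.5384·√1.3956 = 0.636042
d₁ = (ln(S/K) + (r+σ²/2)T) / (σ√T) = (ln(156.35/175.03) + (0.0651+0.5384²/2)·1.3956) / 0.636042 = (-0.112860 + 0.293128) / 0.636042 = 0.283421
d₂ = d₁ − σ√T = 0.283421 − 0.636042 = -0.352620
e^{−rT} = e^{−0.0651·1.3956} = 0.913151
N(−d₁) = 0.388427,  N(−d₂) = 0.637813
Put price V = K·e^{−rT}·N(−d₂) − S·N(−d₁) = 101.941019 − 60.730555 = 41.210464
φ(d₁) = (1/√(2π))·e^{−d₁²/2} = 0.383237
Θ = −S·φ(d₁)·σ/(2√T) + r·K·e^{−rT}·N(−d₂) = −13.653991 + 6.636360 = -7.017630

price = 41.210464
Θ = -7.017630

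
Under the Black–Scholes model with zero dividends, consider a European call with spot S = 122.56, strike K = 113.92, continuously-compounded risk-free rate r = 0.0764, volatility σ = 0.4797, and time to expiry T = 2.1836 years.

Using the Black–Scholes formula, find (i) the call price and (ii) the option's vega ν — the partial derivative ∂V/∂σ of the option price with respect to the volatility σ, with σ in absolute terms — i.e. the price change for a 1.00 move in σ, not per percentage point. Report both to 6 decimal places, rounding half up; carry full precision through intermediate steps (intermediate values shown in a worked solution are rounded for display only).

σ√T = 0.4797·√2.1836 = 0.708853
d₁ = (ln(S/K) + (r+σ²/2)T) / (σ√T) = (ln(122.56/113.92) + (0.0764+0.4797²/2)·2.1836) / 0.708853 = (0.073104 + 0.418063) / 0.708853 = 0.692905
d₂ = d₁ − σ√T = 0.692905 − 0.708853 = -0.015948
e^{−rT} = e^{−0.0764·2.1836} = 0.846346
N(d₁) = 0.755815,  N(d₂) = 0.493638
Call price V = S·N(d₁) − K·e^{−rT}·N(d₂) = 92.632726 − 47.594448 = 45.038278
φ(d₁) = (1/√(2π))·e^{−d₁²/2} = 0.313801
ν = S·φ(d₁)·√T = 56.831522

price = 45.038278
ν = 56.831522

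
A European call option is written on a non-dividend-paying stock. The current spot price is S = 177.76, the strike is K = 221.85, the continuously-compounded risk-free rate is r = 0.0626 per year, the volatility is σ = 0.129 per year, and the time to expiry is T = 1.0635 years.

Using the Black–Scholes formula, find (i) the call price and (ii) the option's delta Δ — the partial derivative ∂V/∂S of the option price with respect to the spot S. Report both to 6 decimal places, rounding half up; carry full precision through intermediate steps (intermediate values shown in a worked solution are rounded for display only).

price = 1.537125
Δ = 0.135982

σ√T = 0.129·√1.0635 = 0.133033
d₁ = (ln(S/K) + (r+σ²/2)T) / (σ√T) = (ln(177.76/221.85) + (0.0626+0.129²/2)·1.0635) / 0.133033 = (-0.221567 + 0.075424) / 0.133033 = -1.098551
d₂ = d₁ − σ√T = -1.098551 − 0.133033 = -1.231584
e^{−rT} = e^{−0.0626·1.0635} = 0.935593
N(d₁) = 0.135982,  N(d₂) = 0.109052
Call price V = S·N(d₁) − K·e^{−rT}·N(d₂) = 24.172164 − 22.635039 = 1.537125
Δ = N(d₁) = 0.135982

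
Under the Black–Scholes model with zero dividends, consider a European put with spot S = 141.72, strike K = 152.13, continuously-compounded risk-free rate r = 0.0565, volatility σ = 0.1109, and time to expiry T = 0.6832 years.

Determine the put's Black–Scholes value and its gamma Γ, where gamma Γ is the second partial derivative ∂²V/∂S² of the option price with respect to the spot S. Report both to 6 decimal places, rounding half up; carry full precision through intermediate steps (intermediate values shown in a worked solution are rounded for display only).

price = 7.913472
Γ = 0.029302

σ√T = 0.1109·√0.6832 = 0.091665
d₁ = (ln(S/K) + (r+σ²/2)T) / (σ√T) = (ln(141.72/152.13) + (0.0565+0.1109²/2)·0.6832) / 0.091665 = (-0.070882 + 0.042802) / 0.091665 = -0.306332
d₂ = d₁ − σ√T = -0.306332 − 0.091665 = -0.397998
e^{−rT} = e^{−0.0565·0.6832} = 0.962135
N(−d₁) = 0.620324,  N(−d₂) = 0.654684
Put price V = K·e^{−rT}·N(−d₂) − S·N(−d₁) = 95.825808 − 87.912336 = 7.913472
φ(d₁) = (1/√(2π))·e^{−d₁²/2} = 0.380656
Γ = φ(d₁) / (S·σ·√T) = 0.029302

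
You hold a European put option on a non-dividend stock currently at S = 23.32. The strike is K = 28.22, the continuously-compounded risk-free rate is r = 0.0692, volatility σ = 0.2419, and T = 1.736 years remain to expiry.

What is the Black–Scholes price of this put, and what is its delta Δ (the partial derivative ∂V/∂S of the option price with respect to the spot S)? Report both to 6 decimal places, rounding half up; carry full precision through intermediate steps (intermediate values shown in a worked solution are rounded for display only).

price = 3.987538
Δ = -0.524764

σ√T = 0.2419·√1.736 = 0.318721
d₁ = (ln(S/K) + (r+σ²/2)T) / (σ√T) = (ln(23.32/28.22) + (0.0692+0.2419²/2)·1.736) / 0.318721 = (-0.190720 + 0.170923) / 0.318721 = -0.062113
d₂ = d₁ − σ√T = -0.062113 − 0.318721 = -0.380834
e^{−rT} = e^{−0.0692·1.736} = 0.886804
N(−d₁) = 0.524764,  N(−d₂) = 0.648337
Put price V = K·e^{−rT}·N(−d₂) − S·N(−d₁) = 16.225028 − 12.237490 = 3.987538
Δ = −N(−d₁) = -0.524764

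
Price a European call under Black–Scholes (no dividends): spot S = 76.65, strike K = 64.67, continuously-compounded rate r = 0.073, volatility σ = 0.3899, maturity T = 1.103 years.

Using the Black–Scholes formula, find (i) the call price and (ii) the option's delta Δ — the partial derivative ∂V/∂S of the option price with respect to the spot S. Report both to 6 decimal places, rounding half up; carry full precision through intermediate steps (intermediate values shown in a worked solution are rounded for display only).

price = 21.514352
Δ = 0.792868

σ√T = 0.3899·√1.103 = 0.409488
d₁ = (ln(S/K) + (r+σ²/2)T) / (σ√T) = (ln(76.65/64.67) + (0.073+0.3899²/2)·1.103) / 0.409488 = (0.169952 + 0.164359) / 0.409488 = 0.816413
d₂ = d₁ − σ√T = 0.816413 − 0.409488 = 0.406926
e^{−rT} = e^{−0.073·1.103} = 0.922637
N(d₁) = 0.792868,  N(d₂) = 0.657969
Call price V = S·N(d₁) − K·e^{−rT}·N(d₂) = 60.773341 − 39.258989 = 21.514352
Δ = N(d₁) = 0.792868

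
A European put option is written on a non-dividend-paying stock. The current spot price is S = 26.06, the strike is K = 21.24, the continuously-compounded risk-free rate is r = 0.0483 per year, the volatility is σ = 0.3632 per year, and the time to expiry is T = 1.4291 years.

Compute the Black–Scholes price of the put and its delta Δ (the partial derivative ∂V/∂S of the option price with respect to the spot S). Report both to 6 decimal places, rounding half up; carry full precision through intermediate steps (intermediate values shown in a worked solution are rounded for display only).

price = 1.564555
Δ = -0.198470

σ√T = 0.3632·√1.4291 = 0.434187
d₁ = (ln(S/K) + (r+σ²/2)T) / (σ√T) = (ln(26.06/21.24) + (0.0483+0.3632²/2)·1.4291) / 0.434187 = (0.204515 + 0.163285) / 0.434187 = 0.847100
d₂ = d₁ − σ√T = 0.847100 − 0.434187 = 0.412913
e^{−rT} = e^{−0.0483·1.4291} = 0.933303
N(−d₁) = 0.198470,  N(−d₂) = 0.339835
Put price V = K·e^{−rT}·N(−d₂) − S·N(−d₁) = 6.736673 − 5.172118 = 1.564555
Δ = −N(−d₁) = -0.198470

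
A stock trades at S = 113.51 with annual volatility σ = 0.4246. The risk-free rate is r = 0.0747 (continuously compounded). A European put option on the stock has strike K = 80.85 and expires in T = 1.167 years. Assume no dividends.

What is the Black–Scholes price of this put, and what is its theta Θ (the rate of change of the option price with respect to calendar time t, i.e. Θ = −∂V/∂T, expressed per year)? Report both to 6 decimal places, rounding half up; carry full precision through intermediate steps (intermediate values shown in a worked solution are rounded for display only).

price = 3.934712
Θ = -3.207233

σ√T = 0.4246·√1.167 = 0.458686
d₁ = (ln(S/K) + (r+σ²/2)T) / (σ√T) = (ln(113.51/80.85) + (0.0747+0.4246²/2)·1.167) / 0.458686 = (0.339295 + 0.192371) / 0.458686 = 1.159108
d₂ = d₁ − σ√T = 1.159108 − 0.458686 = 0.700422
e^{−rT} = e^{−0.0747·1.167} = 0.916517
N(−d₁) = 0.123206,  N(−d₂) = 0.241832
Put price V = K·e^{−rT}·N(−d₂) − S·N(−d₁) = 17.919829 − 13.985117 = 3.934712
φ(d₁) = (1/√(2π))·e^{−d₁²/2} = 0.203782
Θ = −S·φ(d₁)·σ/(2√T) + r·K·e^{−rT}·N(−d₂) = −4.545844 + 1.338611 = -3.207233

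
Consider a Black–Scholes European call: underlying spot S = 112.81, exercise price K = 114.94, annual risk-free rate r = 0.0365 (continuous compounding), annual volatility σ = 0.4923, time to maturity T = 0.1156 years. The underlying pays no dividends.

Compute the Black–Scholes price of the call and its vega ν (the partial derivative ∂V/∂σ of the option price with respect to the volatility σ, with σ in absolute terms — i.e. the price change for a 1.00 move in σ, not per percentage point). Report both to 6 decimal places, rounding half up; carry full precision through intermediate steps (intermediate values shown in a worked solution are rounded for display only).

σ√T = 0.4923·√0.1156 = 0.167382
d₁ = (ln(S/K) + (r+σ²/2)T) / (σ√T) = (ln(112.81/114.94) + (0.0365+0.4923²/2)·0.1156) / 0.167382 = (-0.018705 + 0.018228) / 0.167382 = -0.002853
d₂ = d₁ − σ√T = -0.002853 − 0.167382 = -0.170235
e^{−rT} = e^{−0.0365·0.1156} = 0.995789
N(d₁) = 0.498862,  N(d₂) = 0.432413
Call price V = S·N(d₁) − K·e^{−rT}·N(d₂) = 56.276613 − 49.492254 = 6.784359
φ(d₁) = (1/√(2π))·e^{−d₁²/2} = 0.398941
ν = S·φ(d₁)·√T = 15.301528

price = 6.784359
ν = 15.301528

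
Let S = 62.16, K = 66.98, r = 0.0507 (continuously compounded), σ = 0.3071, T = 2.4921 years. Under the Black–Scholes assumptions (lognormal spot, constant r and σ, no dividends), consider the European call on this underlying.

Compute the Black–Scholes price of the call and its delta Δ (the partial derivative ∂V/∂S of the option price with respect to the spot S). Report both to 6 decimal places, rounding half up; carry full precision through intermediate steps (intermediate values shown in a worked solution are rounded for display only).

σ√T = 0.3071·√2.4921 = 0.484800
d₁ = (ln(S/K) + (r+σ²/2)T) / (σ√T) = (ln(62.16/66.98) + (0.0507+0.3071²/2)·2.4921) / 0.484800 = (-0.074682 + 0.243865) / 0.484800 = 0.348974
d₂ = d₁ − σ√T = 0.348974 − 0.484800 = -0.135826
e^{−rT} = e^{−0.0507·2.4921} = 0.881307
N(d₁) = 0.636446,  N(d₂) = 0.445979
Call price V = S·N(d₁) − K·e^{−rT}·N(d₂) = 39.561459 − 26.326136 = 13.235322
Δ = N(d₁) = 0.636446

price = 13.235322
Δ = 0.636446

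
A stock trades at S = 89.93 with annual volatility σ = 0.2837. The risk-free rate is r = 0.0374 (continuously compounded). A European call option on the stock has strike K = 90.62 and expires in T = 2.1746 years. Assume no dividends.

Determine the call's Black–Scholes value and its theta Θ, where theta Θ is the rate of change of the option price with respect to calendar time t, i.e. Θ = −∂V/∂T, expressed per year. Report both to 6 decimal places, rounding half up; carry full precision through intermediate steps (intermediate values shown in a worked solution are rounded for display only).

σ√T = 0.2837·√2.1746 = 0.418359
d₁ = (ln(S/K) + (r+σ²/2)T) / (σ√T) = (ln(89.93/90.62) + (0.0374+0.2837²/2)·2.1746) / 0.418359 = (-0.007643 + 0.168842) / 0.418359 = 0.385312
d₂ = d₁ − σ√T = 0.385312 − 0.418359 = -0.033047
e^{−rT} = e^{−0.0374·2.1746} = 0.921889
N(d₁) = 0.649997,  N(d₂) = 0.486819
Call price V = S·N(d₁) − K·e^{−rT}·N(d₂) = 58.454224 − 40.669617 = 17.784607
φ(d₁) = (1/√(2π))·e^{−d₁²/2} = 0.370400
Θ = −S·φ(d₁)·σ/(2√T) − r·K·e^{−rT}·N(d₂) = −3.204169 − 1.521044 = -4.725213

price = 17.784607
Θ = -4.725213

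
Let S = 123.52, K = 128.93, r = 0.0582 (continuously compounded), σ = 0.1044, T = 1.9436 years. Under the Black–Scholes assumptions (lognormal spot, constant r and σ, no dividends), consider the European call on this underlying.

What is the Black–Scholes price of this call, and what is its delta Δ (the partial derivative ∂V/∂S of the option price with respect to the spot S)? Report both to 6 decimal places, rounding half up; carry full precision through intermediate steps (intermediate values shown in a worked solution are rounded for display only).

price = 11.901896
Δ = 0.710704

σ√T = 0.1044·√1.9436 = 0.145547
d₁ = (ln(S/K) + (r+σ²/2)T) / (σ√T) = (ln(123.52/128.93) + (0.0582+0.1044²/2)·1.9436) / 0.145547 = (-0.042867 + 0.123710) / 0.145547 = 0.555442
d₂ = d₁ − σ√T = 0.555442 − 0.145547 = 0.409894
e^{−rT} = e^{−0.0582·1.9436} = 0.893046
N(d₁) = 0.710704,  N(d₂) = 0.659058
Call price V = S·N(d₁) − K·e^{−rT}·N(d₂) = 87.786117 − 75.884222 = 11.901896
Δ = N(d₁) = 0.710704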